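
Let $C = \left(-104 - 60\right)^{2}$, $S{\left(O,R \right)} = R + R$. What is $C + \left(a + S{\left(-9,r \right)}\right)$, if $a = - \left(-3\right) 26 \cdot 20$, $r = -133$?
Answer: $28190$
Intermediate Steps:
$S{\left(O,R \right)} = 2 R$
$a = 1560$ ($a = - \left(-78\right) 20 = \left(-1\right) \left(-1560\right) = 1560$)
$C = 26896$ ($C = \left(-164\right)^{2} = 26896$)
$C + \left(a + S{\left(-9,r \right)}\right) = 26896 + \left(1560 + 2 \left(-133\right)\right) = 26896 + \left(1560 - 266\right) = 26896 + 1294 = 28190$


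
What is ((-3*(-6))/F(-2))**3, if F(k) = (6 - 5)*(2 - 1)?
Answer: 5832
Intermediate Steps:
F(k) = 1 (F(k) = 1*1 = 1)
((-3*(-6))/F(-2))**3 = (-3*(-6)/1)**3 = (18*1)**3 = 18**3 = 5832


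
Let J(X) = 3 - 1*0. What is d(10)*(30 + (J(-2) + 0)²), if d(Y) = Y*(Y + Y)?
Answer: 7800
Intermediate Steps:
J(X) = 3 (J(X) = 3 + 0 = 3)
d(Y) = 2*Y² (d(Y) = Y*(2*Y) = 2*Y²)
d(10)*(30 + (J(-2) + 0)²) = (2*10²)*(30 + (3 + 0)²) = (2*100)*(30 + 3²) = 200*(30 + 9) = 200*39 = 7800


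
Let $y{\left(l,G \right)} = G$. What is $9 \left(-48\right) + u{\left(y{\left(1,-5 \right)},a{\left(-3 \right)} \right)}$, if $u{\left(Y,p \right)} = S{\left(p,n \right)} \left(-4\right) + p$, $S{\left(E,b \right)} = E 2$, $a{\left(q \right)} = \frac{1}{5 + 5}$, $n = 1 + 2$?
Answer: $- \frac{4327}{10} \approx -432.7$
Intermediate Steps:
$n = 3$
$a{\left(q \right)} = \frac{1}{10}$
$S{\left(E,b \right)} = 2 E$
$u{\left(Y,p \right)} = - 7 p$ ($u{\left(Y,p \right)} = 2 p \left(-4\right) + p = - 8 p + p = - 7 p$)
$9 \left(-48\right) + u{\left(y{\left(1,-5 \right)},a{\left(-3 \right)} \right)} = 9 \left(-48\right) - \frac{7}{10} = -432 - \frac{7}{10} = - \frac{4327}{10}$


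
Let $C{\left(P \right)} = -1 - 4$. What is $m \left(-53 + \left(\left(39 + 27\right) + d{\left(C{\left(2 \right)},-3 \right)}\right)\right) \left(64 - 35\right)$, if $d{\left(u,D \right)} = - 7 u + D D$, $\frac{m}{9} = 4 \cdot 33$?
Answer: $1963764$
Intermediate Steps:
$m = 1188$ ($m = 9 \cdot 4 \cdot 33 = 9 \cdot 132 = 1188$)
$C{\left(P \right)} = -5$
$d{\left(u,D \right)} = D^{2} - 7 u$ ($d{\left(u,D \right)} = - 7 u + D^{2} = D^{2} - 7 u$)
$m \left(-53 + \left(\left(39 + 27\right) + d{\left(C{\left(2 \right)},-3 \right)}\right)\right) \left(64 - 35\right) = 1188 \left(-53 + \left(\left(39 + 27\right) + \left(\left(-3\right)^{2} - -35\right)\right)\right) \left(64 - 35\right) = 1188 \left(-53 + \left(66 + \left(9 + 35\right)\right)\right) 29 = 1188 \left(-53 + \left(66 + 44\right)\right) 29 = 1188 \left(-53 + 110\right) 29 = 1188 \cdot 57 \cdot 29 = 1188 \cdot 1653 = 1963764$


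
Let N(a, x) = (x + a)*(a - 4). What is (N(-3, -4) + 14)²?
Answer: 3969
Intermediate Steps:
N(a, x) = (-4 + a)*(a + x) (N(a, x) = (a + x)*(-4 + a) = (-4 + a)*(a + x))
(N(-3, -4) + 14)² = (((-3)² - 4*(-3) - 4*(-4) - 3*(-4)) + 14)² = ((9 + 12 + 16 + 12) + 14)² = (49 + 14)² = 63² = 3969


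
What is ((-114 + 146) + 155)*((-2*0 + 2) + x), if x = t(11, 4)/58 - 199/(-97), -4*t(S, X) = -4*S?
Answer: 4462007/5626 ≈ 793.10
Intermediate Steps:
t(S, X) = S (t(S, X) = -(-1)*S = S)
x = 12609/5626 (x = 11/58 - 199/(-97) = 11*(1/58) - 199*(-1/97) = 11/58 + 199/97 = 12609/5626 ≈ 2.2412)
((-114 + 146) + 155)*((-2*0 + 2) + x) = ((-114 + 146) + 155)*((-2*0 + 2) + 12609/5626) = (32 + 155)*((0 + 2) + 12609/5626) = 187*(2 + 12609/5626) = 187*(23861/5626) = 4462007/5626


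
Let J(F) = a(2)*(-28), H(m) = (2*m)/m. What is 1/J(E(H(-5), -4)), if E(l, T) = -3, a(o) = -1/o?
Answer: 1/14 ≈ 0.071429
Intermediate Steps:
H(m) = 2
J(F) = 14 (J(F) = -1/2*(-28) = 14)
1/J(E(H(-5), -4)) = 1/14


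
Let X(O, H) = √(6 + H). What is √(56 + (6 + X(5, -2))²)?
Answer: 2*√30 ≈ 10.954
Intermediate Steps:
√(56 + (6 + X(5, -2))²) = √(56 + (6 + √(6 - 2))²) = √(56 + (6 + √4)²) = √(56 + (6 + 2)²) = √(56 + 8²) = √(56 + 64) = √120 = 2*√30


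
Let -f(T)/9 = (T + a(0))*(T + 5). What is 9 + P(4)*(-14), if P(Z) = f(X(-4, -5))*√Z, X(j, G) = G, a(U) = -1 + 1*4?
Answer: 9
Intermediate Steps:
a(U) = 3 (a(U) = -1 + 4 = 3)
f(T) = -9*(3 + T)*(5 + T) (f(T) = -9*(T + 3)*(T + 5) = -9*(3 + T)*(5 + T))
P(Z) = 0 (P(Z) = (-135 - 72*(-5) - 9*(-5)²)*√Z = (-135 + 360 - 9*25)*√Z = (-135 + 360 - 225)*√Z = 0*√Z = 0)
9 + P(4)*(-14) = 9 + 0*(-14) = 9 + 0 = 9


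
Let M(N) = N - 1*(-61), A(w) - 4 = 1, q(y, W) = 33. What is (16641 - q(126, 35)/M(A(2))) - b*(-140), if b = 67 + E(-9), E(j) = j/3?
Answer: 51201/2 ≈ 25601.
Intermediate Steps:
A(w) = 5 (A(w) = 4 + 1 = 5)
E(j) = j/3 (E(j) = j*(⅓) = j/3)
M(N) = 61 + N (M(N) = N + 61 = 61 + N)
b = 64 (b = 67 + (⅓)*(-9) = 67 - 3 = 64)
(16641 - q(126, 35)/M(A(2))) - b*(-140) = (16641 - 33/(61 + 5)) - 64*(-140) = (16641 - 33/66) - 1*(-8960) = (16641 - 33/66) + 8960 = (16641 - 1*½) + 8960 = (16641 - ½) + 8960 = 33281/2 + 8960 = 51201/2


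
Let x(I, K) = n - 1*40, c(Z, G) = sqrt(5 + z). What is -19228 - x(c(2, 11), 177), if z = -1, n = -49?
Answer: -19139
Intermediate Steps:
c(Z, G) = 2 (c(Z, G) = sqrt(5 - 1) = sqrt(4) = 2)
x(I, K) = -89 (x(I, K) = -49 - 1*40 = -49 - 40 = -89)
-19228 - x(c(2, 11), 177) = -19228 - 1*(-89) = -19228 + 89 = -19139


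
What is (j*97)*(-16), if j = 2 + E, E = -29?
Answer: 41904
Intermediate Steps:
j = -27 (j = 2 - 29 = -27)
(j*97)*(-16) = -27*97*(-16) = -2619*(-16) = 41904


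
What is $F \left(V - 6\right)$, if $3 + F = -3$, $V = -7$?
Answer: $78$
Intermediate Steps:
$F = -6$ ($F = -3 - 3 = -6$)
$F \left(V - 6\right) = - 6 \left(-7 - 6\right) = \left(-6\right) \left(-13\right) = 78$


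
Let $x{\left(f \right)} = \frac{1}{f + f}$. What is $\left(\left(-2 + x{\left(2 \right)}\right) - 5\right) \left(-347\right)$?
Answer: $\frac{9369}{4} \approx 2342.3$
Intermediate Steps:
$x{\left(f \right)} = \frac{1}{2 f}$
$\left(\left(-2 + x{\left(2 \right)}\right) - 5\right) \left(-347\right) = \left(\left(-2 + \frac{1}{2 \cdot 2}\right) - 5\right) \left(-347\right) = \left(\left(-2 + \frac{1}{2} \cdot \frac{1}{2}\right) - 5\right) \left(-347\right) = \left(\left(-2 + \frac{1}{4}\right) - 5\right) \left(-347\right) = \left(- \frac{7}{4} - 5\right) \left(-347\right) = \left(- \frac{27}{4}\right) \left(-347\right) = \frac{9369}{4}$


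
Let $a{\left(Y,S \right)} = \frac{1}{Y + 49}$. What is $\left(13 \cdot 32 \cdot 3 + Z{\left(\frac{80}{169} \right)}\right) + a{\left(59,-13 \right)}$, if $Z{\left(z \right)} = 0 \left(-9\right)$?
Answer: $\frac{134785}{108} \approx 1248.0$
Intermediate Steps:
$a{\left(Y,S \right)} = \frac{1}{49 + Y}$
$Z{\left(z \right)} = 0$
$\left(13 \cdot 32 \cdot 3 + Z{\left(\frac{80}{169} \right)}\right) + a{\left(59,-13 \right)} = \left(13 \cdot 32 \cdot 3 + 0\right) + \frac{1}{49 + 59} = \left(416 \cdot 3 + 0\right) + \frac{1}{108} = \left(1248 + 0\right) + \frac{1}{108} = 1248 + \frac{1}{108} = \frac{134785}{108}$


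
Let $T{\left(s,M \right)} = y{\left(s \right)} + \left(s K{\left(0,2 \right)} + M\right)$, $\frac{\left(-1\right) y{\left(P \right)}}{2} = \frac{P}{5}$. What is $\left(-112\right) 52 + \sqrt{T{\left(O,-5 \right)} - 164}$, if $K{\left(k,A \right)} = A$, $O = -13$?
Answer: $-5824 + \frac{i \sqrt{4745}}{5} \approx -5824.0 + 13.777 i$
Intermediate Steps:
$y{\left(P \right)} = - \frac{2 P}{5}$ ($y{\left(P \right)} = - 2 \frac{P}{5} = - \frac{2 P}{5}$)
$T{\left(s,M \right)} = M + \frac{8 s}{5}$ ($T{\left(s,M \right)} = - \frac{2 s}{5} + \left(s 2 + M\right) = - \frac{2 s}{5} + \left(2 s + M\right) = - \frac{2 s}{5} + \left(M + 2 s\right) = M + \frac{8 s}{5}$)
$\left(-112\right) 52 + \sqrt{T{\left(O,-5 \right)} - 164} = \left(-112\right) 52 + \sqrt{\left(-5 + \frac{8}{5} \left(-13\right)\right) - 164} = -5824 + \sqrt{\left(-5 - \frac{104}{5}\right) - 164} = -5824 + \sqrt{- \frac{129}{5} - 164} = -5824 + \sqrt{- \frac{949}{5}} = -5824 + \frac{i \sqrt{4745}}{5}$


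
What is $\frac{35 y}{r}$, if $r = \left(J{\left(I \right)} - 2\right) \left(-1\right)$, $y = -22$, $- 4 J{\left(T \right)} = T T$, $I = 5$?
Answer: $- \frac{280}{3} \approx -93.333$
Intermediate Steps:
$J{\left(T \right)} = - \frac{T^{2}}{4}$ ($J{\left(T \right)} = - \frac{T T}{4} = - \frac{T^{2}}{4}$)
$r = \frac{33}{4}$ ($r = \left(- \frac{5^{2}}{4} - 2\right) \left(-1\right) = \left(\left(- \frac{1}{4}\right) 25 - 2\right) \left(-1\right) = \left(- \frac{25}{4} - 2\right) \left(-1\right) = \left(- \frac{33}{4}\right) \left(-1\right) = \frac{33}{4} \approx 8.25$)
$\frac{35 y}{r} = \frac{35 \left(-22\right)}{\frac{33}{4}} = \left(-770\right) \frac{4}{33} = - \frac{280}{3}$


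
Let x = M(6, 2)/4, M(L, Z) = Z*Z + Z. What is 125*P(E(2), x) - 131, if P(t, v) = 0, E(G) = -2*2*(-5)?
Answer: -131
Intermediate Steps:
E(G) = 20 (E(G) = -4*(-5) = 20)
M(L, Z) = Z + Z² (M(L, Z) = Z² + Z = Z + Z²)
x = 3/2 (x = (2*(1 + 2))/4 = (2*3)*(¼) = 6*(¼) = 3/2 ≈ 1.5000)
125*P(E(2), x) - 131 = 125*0 - 131 = 0 - 131 = -131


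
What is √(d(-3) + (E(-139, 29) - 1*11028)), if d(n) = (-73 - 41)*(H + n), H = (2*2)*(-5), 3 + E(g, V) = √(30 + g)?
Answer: √(-8409 + I*√109) ≈ 0.0569 + 91.701*I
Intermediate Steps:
E(g, V) = -3 + √(30 + g)
H = -20 (H = 4*(-5) = -20)
d(n) = 2280 - 114*n (d(n) = (-73 - 41)*(-20 + n) = -114*(-20 + n) = 2280 - 114*n)
√(d(-3) + (E(-139, 29) - 1*11028)) = √((2280 - 114*(-3)) + ((-3 + √(30 - 139)) - 1*11028)) = √((2280 + 342) + ((-3 + √(-109)) - 11028)) = √(2622 + ((-3 + I*√109) - 11028)) = √(2622 + (-11031 + I*√109)) = √(-8409 + I*√109)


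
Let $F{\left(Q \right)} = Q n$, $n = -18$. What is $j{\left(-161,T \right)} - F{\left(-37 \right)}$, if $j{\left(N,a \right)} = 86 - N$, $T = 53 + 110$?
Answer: $-419$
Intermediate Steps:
$T = 163$
$F{\left(Q \right)} = - 18 Q$ ($F{\left(Q \right)} = Q \left(-18\right) = - 18 Q$)
$j{\left(-161,T \right)} - F{\left(-37 \right)} = \left(86 - -161\right) - \left(-18\right) \left(-37\right) = \left(86 + 161\right) - 666 = 247 - 666 = -419$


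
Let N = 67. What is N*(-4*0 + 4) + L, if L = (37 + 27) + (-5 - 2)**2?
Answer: 381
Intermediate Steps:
L = 113 (L = 64 + (-7)**2 = 64 + 49 = 113)
N*(-4*0 + 4) + L = 67*(-4*0 + 4) + 113 = 67*(0 + 4) + 113 = 67*4 + 113 = 268 + 113 = 381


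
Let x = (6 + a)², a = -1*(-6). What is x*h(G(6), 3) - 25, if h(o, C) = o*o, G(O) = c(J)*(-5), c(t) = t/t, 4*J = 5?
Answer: 3575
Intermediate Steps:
J = 5/4 (J = (¼)*5 = 5/4 ≈ 1.2500)
a = 6
c(t) = 1
x = 144 (x = (6 + 6)² = 12² = 144)
G(O) = -5 (G(O) = 1*(-5) = -5)
h(o, C) = o²
x*h(G(6), 3) - 25 = 144*(-5)² - 25 = 144*25 - 25 = 3600 - 25 = 3575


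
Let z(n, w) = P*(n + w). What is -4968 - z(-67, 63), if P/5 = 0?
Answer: -4968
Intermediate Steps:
P = 0 (P = 5*0 = 0)
z(n, w) = 0 (z(n, w) = 0*(n + w) = 0)
-4968 - z(-67, 63) = -4968 - 1*0 = -4968 + 0 = -4968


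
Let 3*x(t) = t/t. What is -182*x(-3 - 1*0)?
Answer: -182/3 ≈ -60.667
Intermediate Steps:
x(t) = ⅓ (x(t) = (t/t)/3 = (⅓)*1 = ⅓)
-182*x(-3 - 1*0) = -182*⅓ = -182/3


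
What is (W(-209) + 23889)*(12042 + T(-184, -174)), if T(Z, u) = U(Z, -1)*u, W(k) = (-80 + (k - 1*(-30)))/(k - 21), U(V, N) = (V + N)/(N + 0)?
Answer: -2406691302/5 ≈ -4.8134e+8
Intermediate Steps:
U(V, N) = (N + V)/N
W(k) = (-50 + k)/(-21 + k) (W(k) = (-80 + (k + 30))/(-21 + k) = (-80 + (30 + k))/(-21 + k) = (-50 + k)/(-21 + k))
T(Z, u) = u*(1 - Z) (T(Z, u) = ((-1 + Z)/(-1))*u = (-(-1 + Z))*u = (1 - Z)*u = u*(1 - Z))
(W(-209) + 23889)*(12042 + T(-184, -174)) = ((-50 - 209)/(-21 - 209) + 23889)*(12042 - 174*(1 - 1*(-184))) = (-259/(-230) + 23889)*(12042 - 174*(1 + 184)) = (-1/230*(-259) + 23889)*(12042 - 174*185) = (259/230 + 23889)*(12042 - 32190) = (5494729/230)*(-20148) = -2406691302/5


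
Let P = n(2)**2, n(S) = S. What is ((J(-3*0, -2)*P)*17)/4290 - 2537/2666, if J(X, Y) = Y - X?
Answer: -130771/132990 ≈ -0.98331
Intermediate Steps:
P = 4 (P = 2**2 = 4)
((J(-3*0, -2)*P)*17)/4290 - 2537/2666 = (((-2 - (-3)*0)*4)*17)/4290 - 2537/2666 = (((-2 - 1*0)*4)*17)*(1/4290) - 2537*1/2666 = (((-2 + 0)*4)*17)*(1/4290) - 59/62 = (-2*4*17)*(1/4290) - 59/62 = -8*17*(1/4290) - 59/62 = -136*1/4290 - 59/62 = -68/2145 - 59/62 = -130771/132990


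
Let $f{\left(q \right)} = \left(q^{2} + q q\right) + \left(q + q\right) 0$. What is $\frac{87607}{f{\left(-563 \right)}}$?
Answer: $\frac{87607}{633938} \approx 0.13819$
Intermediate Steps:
$f{\left(q \right)} = 2 q^{2}$ ($f{\left(q \right)} = \left(q^{2} + q^{2}\right) + 2 q 0 = 2 q^{2} + 0 = 2 q^{2}$)
$\frac{87607}{f{\left(-563 \right)}} = \frac{87607}{2 \left(-563\right)^{2}} = \frac{87607}{2 \cdot 316969} = \frac{87607}{633938}$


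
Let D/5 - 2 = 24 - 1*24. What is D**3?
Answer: 1000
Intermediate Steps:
D = 10 (D = 10 + 5*(24 - 1*24) = 10 + 5*(24 - 24) = 10 + 5*0 = 10 + 0 = 10)
D**3 = 10**3 = 1000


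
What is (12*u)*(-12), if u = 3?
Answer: -432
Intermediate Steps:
(12*u)*(-12) = (12*3)*(-12) = 36*(-12) = -432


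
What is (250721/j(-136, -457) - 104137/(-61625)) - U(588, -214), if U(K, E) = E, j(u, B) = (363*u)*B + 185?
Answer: 299898511659832/1390343871625 ≈ 215.70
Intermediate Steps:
j(u, B) = 185 + 363*B*u (j(u, B) = 363*B*u + 185 = 185 + 363*B*u)
(250721/j(-136, -457) - 104137/(-61625)) - U(588, -214) = (250721/(185 + 363*(-457)*(-136)) - 104137/(-61625)) - 1*(-214) = (250721/(185 + 22561176) - 104137*(-1/61625)) + 214 = (250721/22561361 + 104137/61625) + 214 = 2364923132082/1390343871625 + 214 = 299898511659832/1390343871625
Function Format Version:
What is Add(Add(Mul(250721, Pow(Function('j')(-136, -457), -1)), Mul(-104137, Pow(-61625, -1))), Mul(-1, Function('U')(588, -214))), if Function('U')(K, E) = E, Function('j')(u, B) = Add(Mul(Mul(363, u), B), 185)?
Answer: Rational(299898511659832, 1390343871625) ≈ 215.70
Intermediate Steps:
Function('j')(u, B) = Add(185, Mul(363, B, u)) (Function('j')(u, B) = Add(Mul(363, B, u), 185) = Add(185, Mul(363, B, u)))
Add(Add(Mul(250721, Pow(Function('j')(-136, -457), -1)), Mul(-104137, Pow(-61625, -1))), Mul(-1, Function('U')(588, -214))) = Add(Add(Mul(250721, Pow(Add(185, Mul(363, -457, -136)), -1)), Mul(-104137, Pow(-61625, -1))), Mul(-1, -214)) = Add(Add(Mul(250721, Pow(Add(185, 22561176), -1)), Mul(-104137, Rational(-1, 61625))), 214) = Add(Add(Mul(250721, Pow(22561361, -1)), Rational(104137, 61625)), 214) = Add(Add(Mul(250721, Rational(1, 22561361)), Rational(104137, 61625)), 214) = Add(Add(Rational(250721, 22561361), Rational(104137, 61625)), 214) = Add(Rational(2364923132082, 1390343871625), 214) = Rational(299898511659832, 1390343871625)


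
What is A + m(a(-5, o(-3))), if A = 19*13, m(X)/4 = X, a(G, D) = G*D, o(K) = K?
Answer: 307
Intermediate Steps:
a(G, D) = D*G
m(X) = 4*X
A = 247
A + m(a(-5, o(-3))) = 247 + 4*(-3*(-5)) = 247 + 4*15 = 247 + 60 = 307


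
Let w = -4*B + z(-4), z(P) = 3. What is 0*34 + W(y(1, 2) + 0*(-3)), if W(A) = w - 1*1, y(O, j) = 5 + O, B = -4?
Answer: 18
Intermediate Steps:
w = 19 (w = -4*(-4) + 3 = 16 + 3 = 19)
W(A) = 18 (W(A) = 19 - 1*1 = 19 - 1 = 18)
0*34 + W(y(1, 2) + 0*(-3)) = 0*34 + 18 = 0 + 18 = 18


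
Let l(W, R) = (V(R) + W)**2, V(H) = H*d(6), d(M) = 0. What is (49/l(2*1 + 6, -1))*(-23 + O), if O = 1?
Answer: -539/32 ≈ -16.844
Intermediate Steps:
V(H) = 0 (V(H) = H*0 = 0)
l(W, R) = W**2 (l(W, R) = (0 + W)**2 = W**2)
(49/l(2*1 + 6, -1))*(-23 + O) = (49/((2*1 + 6)**2))*(-23 + 1) = (49/((2 + 6)**2))*(-22) = (49/(8**2))*(-22) = (49/64)*(-22) = -539/32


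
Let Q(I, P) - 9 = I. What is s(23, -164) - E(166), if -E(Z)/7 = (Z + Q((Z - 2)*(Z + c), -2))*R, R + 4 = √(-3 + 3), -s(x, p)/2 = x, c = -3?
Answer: -753442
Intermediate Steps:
s(x, p) = -2*x
Q(I, P) = 9 + I
R = -4 (R = -4 + √(-3 + 3) = -4 + √0 = -4 + 0 = -4)
E(Z) = 252 + 28*Z + 28*(-3 + Z)*(-2 + Z) (E(Z) = -7*(Z + (9 + (Z - 2)*(Z - 3)))*(-4) = -7*(Z + (9 + (-2 + Z)*(-3 + Z)))*(-4) = -7*(Z + (9 + (-3 + Z)*(-2 + Z)))*(-4) = -7*(9 + Z + (-3 + Z)*(-2 + Z))*(-4) = -7*(-36 - 4*Z - 4*(-3 + Z)*(-2 + Z)) = 252 + 28*Z + 28*(-3 + Z)*(-2 + Z))
s(23, -164) - E(166) = -2*23 - (420 - 112*166 + 28*166²) = -46 - (420 - 18592 + 28*27556) = -46 - (420 - 18592 + 771568) = -46 - 1*753396 = -46 - 753396 = -753442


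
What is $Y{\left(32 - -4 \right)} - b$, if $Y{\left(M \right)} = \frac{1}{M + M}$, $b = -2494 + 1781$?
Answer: $\frac{51337}{72} \approx 713.01$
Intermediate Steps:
$b = -713$
$Y{\left(M \right)} = \frac{1}{2 M}$
$Y{\left(32 - -4 \right)} - b = \frac{1}{2 \left(32 - -4\right)} - -713 = \frac{1}{2 \left(32 + 4\right)} + 713 = \frac{1}{2 \cdot 36} + 713 = \frac{1}{2} \cdot \frac{1}{36} + 713 = \frac{1}{72} + 713 = \frac{51337}{72}$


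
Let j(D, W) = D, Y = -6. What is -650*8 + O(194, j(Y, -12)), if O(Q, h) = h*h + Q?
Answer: -4970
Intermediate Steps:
O(Q, h) = Q + h**2 (O(Q, h) = h**2 + Q = Q + h**2)
-650*8 + O(194, j(Y, -12)) = -650*8 + (194 + (-6)**2) = -5200 + (194 + 36) = -5200 + 230 = -4970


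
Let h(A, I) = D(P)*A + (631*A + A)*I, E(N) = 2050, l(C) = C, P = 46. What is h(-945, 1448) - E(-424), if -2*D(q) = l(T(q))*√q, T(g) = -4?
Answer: -864805570 - 1890*√46 ≈ -8.6482e+8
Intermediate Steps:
D(q) = 2*√q (D(q) = -(-2)*√q = 2*√q)
h(A, I) = 2*A*√46 + 632*A*I (h(A, I) = (2*√46)*A + (631*A + A)*I = 2*A*√46 + (632*A)*I = 2*A*√46 + 632*A*I)
h(-945, 1448) - E(-424) = 2*(-945)*(√46 + 316*1448) - 1*2050 = 2*(-945)*(√46 + 457568) - 2050 = 2*(-945)*(457568 + √46) - 2050 = (-864803520 - 1890*√46) - 2050 = -864805570 - 1890*√46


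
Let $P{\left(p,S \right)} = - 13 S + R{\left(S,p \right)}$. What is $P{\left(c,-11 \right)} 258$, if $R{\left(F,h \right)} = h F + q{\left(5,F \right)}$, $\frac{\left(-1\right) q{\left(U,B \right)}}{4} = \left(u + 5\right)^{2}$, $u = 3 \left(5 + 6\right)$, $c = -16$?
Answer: $-1407906$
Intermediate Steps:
$u = 33$ ($u = 3 \cdot 11 = 33$)
$q{\left(U,B \right)} = -5776$ ($q{\left(U,B \right)} = - 4 \left(33 + 5\right)^{2} = - 4 \cdot 38^{2} = \left(-4\right) 1444 = -5776$)
$R{\left(F,h \right)} = -5776 + F h$ ($R{\left(F,h \right)} = h F - 5776 = F h - 5776 = -5776 + F h$)
$P{\left(p,S \right)} = -5776 - 13 S + S p$ ($P{\left(p,S \right)} = - 13 S + \left(-5776 + S p\right) = -5776 - 13 S + S p$)
$P{\left(c,-11 \right)} 258 = \left(-5776 - -143 - -176\right) 258 = \left(-5776 + 143 + 176\right) 258 = \left(-5457\right) 258 = -1407906$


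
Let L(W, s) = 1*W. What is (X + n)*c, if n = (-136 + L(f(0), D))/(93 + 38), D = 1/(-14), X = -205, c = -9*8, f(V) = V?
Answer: 1943352/131 ≈ 14835.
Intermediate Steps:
c = -72
D = -1/14 ≈ -0.071429
L(W, s) = W
n = -136/131 (n = (-136 + 0)/(93 + 38) = -136/131 ≈ -1.0382)
(X + n)*c = (-205 - 136/131)*(-72) = -26991/131*(-72) = 1943352/131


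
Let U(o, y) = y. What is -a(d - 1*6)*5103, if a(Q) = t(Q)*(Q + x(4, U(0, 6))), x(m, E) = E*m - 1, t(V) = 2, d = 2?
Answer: -193914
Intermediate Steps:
x(m, E) = -1 + E*m
a(Q) = 46 + 2*Q (a(Q) = 2*(Q + (-1 + 6*4)) = 2*(Q + (-1 + 24)) = 2*(Q + 23) = 2*(23 + Q) = 46 + 2*Q)
-a(d - 1*6)*5103 = -(46 + 2*(2 - 1*6))*5103 = -(46 + 2*(2 - 6))*5103 = -(46 + 2*(-4))*5103 = -(46 - 8)*5103 = -38*5103 = -1*193914 = -193914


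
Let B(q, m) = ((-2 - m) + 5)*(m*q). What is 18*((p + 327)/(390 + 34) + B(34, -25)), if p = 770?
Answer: -90810927/212 ≈ -4.2835e+5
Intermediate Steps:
B(q, m) = m*q*(3 - m) (B(q, m) = (3 - m)*(m*q) = m*q*(3 - m))
18*((p + 327)/(390 + 34) + B(34, -25)) = 18*((770 + 327)/(390 + 34) - 25*34*(3 - 1*(-25))) = 18*(1097/424 - 25*34*(3 + 25)) = 18*(1097*(1/424) - 25*34*28) = 18*(1097/424 - 23800) = 18*(-10090103/424) = -90810927/212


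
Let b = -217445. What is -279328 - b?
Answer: -61883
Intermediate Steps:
-279328 - b = -279328 - 1*(-217445) = -279328 + 217445 = -61883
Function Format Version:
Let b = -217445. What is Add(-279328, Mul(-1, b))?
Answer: -61883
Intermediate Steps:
Add(-279328, Mul(-1, b)) = Add(-279328, Mul(-1, -217445)) = Add(-279328, 217445) = -61883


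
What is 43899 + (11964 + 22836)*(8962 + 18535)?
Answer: 956939499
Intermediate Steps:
43899 + (11964 + 22836)*(8962 + 18535) = 43899 + 34800*27497 = 43899 + 956895600 = 956939499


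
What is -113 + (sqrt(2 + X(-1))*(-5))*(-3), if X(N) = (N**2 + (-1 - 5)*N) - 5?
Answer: -83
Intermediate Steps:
X(N) = -5 + N**2 - 6*N (X(N) = (N**2 - 6*N) - 5 = -5 + N**2 - 6*N)
-113 + (sqrt(2 + X(-1))*(-5))*(-3) = -113 + (sqrt(2 + (-5 + (-1)**2 - 6*(-1)))*(-5))*(-3) = -113 + (sqrt(2 + (-5 + 1 + 6))*(-5))*(-3) = -113 + (sqrt(2 + 2)*(-5))*(-3) = -113 + (sqrt(4)*(-5))*(-3) = -113 + (2*(-5))*(-3) = -113 - 10*(-3) = -113 + 30 = -83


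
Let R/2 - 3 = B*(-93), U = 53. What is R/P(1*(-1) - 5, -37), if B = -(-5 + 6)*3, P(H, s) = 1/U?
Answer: 29892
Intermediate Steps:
P(H, s) = 1/53
B = -3 (B = -1*1*3 = -1*3 = -3)
R = 564 (R = 6 + 2*(-3*(-93)) = 6 + 2*279 = 6 + 558 = 564)
R/P(1*(-1) - 5, -37) = 564/(1/53) = 564*53 = 29892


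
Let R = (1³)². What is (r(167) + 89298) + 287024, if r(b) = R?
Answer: 376323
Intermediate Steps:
R = 1 (R = 1² = 1)
r(b) = 1
(r(167) + 89298) + 287024 = (1 + 89298) + 287024 = 89299 + 287024 = 376323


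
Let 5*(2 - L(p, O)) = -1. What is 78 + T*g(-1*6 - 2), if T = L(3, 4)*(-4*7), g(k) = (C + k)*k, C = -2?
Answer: -4850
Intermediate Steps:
L(p, O) = 11/5 (L(p, O) = 2 - ⅕*(-1) = 2 + ⅕ = 11/5)
g(k) = k*(-2 + k) (g(k) = (-2 + k)*k = k*(-2 + k))
T = -308/5 (T = 11*(-4*7)/5 = (11/5)*(-28) = -308/5 ≈ -61.600)
78 + T*g(-1*6 - 2) = 78 - 308*(-1*6 - 2)*(-2 + (-1*6 - 2))/5 = 78 - 308*(-6 - 2)*(-2 + (-6 - 2))/5 = 78 - (-2464)*(-2 - 8)/5 = 78 - (-2464)*(-10)/5 = 78 - 308/5*80 = 78 - 4928 = -4850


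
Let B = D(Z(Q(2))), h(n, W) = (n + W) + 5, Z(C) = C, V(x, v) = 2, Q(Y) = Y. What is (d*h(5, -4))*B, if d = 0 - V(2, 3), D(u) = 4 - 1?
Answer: -36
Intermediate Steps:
D(u) = 3
d = -2 (d = 0 - 1*2 = 0 - 2 = -2)
h(n, W) = 5 + W + n (h(n, W) = (W + n) + 5 = 5 + W + n)
B = 3
(d*h(5, -4))*B = -2*(5 - 4 + 5)*3 = -2*6*3 = -12*3 = -36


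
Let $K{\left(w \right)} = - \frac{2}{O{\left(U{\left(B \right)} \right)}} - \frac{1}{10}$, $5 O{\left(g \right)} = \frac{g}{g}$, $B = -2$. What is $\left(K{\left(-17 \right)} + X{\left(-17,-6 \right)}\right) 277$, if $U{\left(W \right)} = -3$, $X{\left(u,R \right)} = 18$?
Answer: $\frac{21883}{10} \approx 2188.3$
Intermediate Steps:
$O{\left(g \right)} = \frac{1}{5}$ ($O{\left(g \right)} = \frac{g \frac{1}{g}}{5} = \frac{1}{5} \cdot 1 = \frac{1}{5}$)
$K{\left(w \right)} = - \frac{101}{10}$ ($K{\left(w \right)} = - 2 \frac{1}{\frac{1}{5}} - \frac{1}{10} = \left(-2\right) 5 - \frac{1}{10} = -10 - \frac{1}{10} = - \frac{101}{10}$)
$\left(K{\left(-17 \right)} + X{\left(-17,-6 \right)}\right) 277 = \left(- \frac{101}{10} + 18\right) 277 = \frac{79}{10} \cdot 277 = \frac{21883}{10}$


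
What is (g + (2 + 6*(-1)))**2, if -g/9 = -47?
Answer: 175561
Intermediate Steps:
g = 423 (g = -9*(-47) = 423)
(g + (2 + 6*(-1)))**2 = (423 + (2 + 6*(-1)))**2 = (423 + (2 - 6))**2 = (423 - 4)**2 = 419**2 = 175561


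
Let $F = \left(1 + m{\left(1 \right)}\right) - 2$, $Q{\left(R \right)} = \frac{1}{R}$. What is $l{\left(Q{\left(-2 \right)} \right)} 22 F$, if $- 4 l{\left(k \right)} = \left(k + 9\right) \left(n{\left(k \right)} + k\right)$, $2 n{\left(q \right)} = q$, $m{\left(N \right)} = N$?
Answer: $0$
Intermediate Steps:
$F = 0$ ($F = \left(1 + 1\right) - 2 = 2 - 2 = 0$)
$n{\left(q \right)} = \frac{q}{2}$
$l{\left(k \right)} = - \frac{3 k \left(9 + k\right)}{8}$ ($l{\left(k \right)} = - \frac{\left(k + 9\right) \left(\frac{k}{2} + k\right)}{4} = - \frac{\left(9 + k\right) \frac{3 k}{2}}{4} = - \frac{\frac{3}{2} k \left(9 + k\right)}{4} = - \frac{3 k \left(9 + k\right)}{8}$)
$l{\left(Q{\left(-2 \right)} \right)} 22 F = \frac{3 \left(-9 - \frac{1}{-2}\right)}{8 \left(-2\right)} 22 \cdot 0 = \frac{3}{8} \left(- \frac{1}{2}\right) \left(-9 - - \frac{1}{2}\right) 0 = \frac{3}{8} \left(- \frac{1}{2}\right) \left(-9 + \frac{1}{2}\right) 0 = \frac{3}{8} \left(- \frac{1}{2}\right) \left(- \frac{17}{2}\right) 0 = \frac{51}{32} \cdot 0 = 0$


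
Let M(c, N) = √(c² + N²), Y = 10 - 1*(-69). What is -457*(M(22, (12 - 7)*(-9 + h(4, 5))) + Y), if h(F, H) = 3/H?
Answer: -36103 - 914*√562 ≈ -57771.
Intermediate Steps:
Y = 79 (Y = 10 + 69 = 79)
M(c, N) = √(N² + c²)
-457*(M(22, (12 - 7)*(-9 + h(4, 5))) + Y) = -457*(√(((12 - 7)*(-9 + 3/5))² + 22²) + 79) = -457*(√((5*(-9 + 3*(⅕)))² + 484) + 79) = -457*(√((5*(-9 + ⅗))² + 484) + 79) = -457*(√((5*(-42/5))² + 484) + 79) = -457*(√((-42)² + 484) + 79) = -457*(√(1764 + 484) + 79) = -457*(√2248 + 79) = -457*(2*√562 + 79) = -457*(79 + 2*√562) = -36103 - 914*√562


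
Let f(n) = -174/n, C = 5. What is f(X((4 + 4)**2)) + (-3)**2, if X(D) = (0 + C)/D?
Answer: -11091/5 ≈ -2218.2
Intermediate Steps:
X(D) = 5/D (X(D) = (0 + 5)/D = 5/D)
f(X((4 + 4)**2)) + (-3)**2 = -174*(4 + 4)**2/5 + (-3)**2 = -174/(5/(8**2)) + 9 = -174/(5/64) + 9 = -174/(5*(1/64)) + 9 = -174/5/64 + 9 = -174*64/5 + 9 = -11136/5 + 9 = -11091/5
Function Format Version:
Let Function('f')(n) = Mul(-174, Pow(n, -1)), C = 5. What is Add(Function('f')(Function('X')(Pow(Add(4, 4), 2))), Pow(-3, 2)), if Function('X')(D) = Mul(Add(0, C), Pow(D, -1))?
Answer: Rational(-11091, 5) ≈ -2218.2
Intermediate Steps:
Function('X')(D) = Mul(5, Pow(D, -1)) (Function('X')(D) = Mul(Add(0, 5), Pow(D, -1)) = Mul(5, Pow(D, -1)))
Add(Function('f')(Function('X')(Pow(Add(4, 4), 2))), Pow(-3, 2)) = Add(Mul(-174, Pow(Mul(5, Pow(Pow(Add(4, 4), 2), -1)), -1)), Pow(-3, 2)) = Add(Mul(-174, Pow(Mul(5, Pow(Pow(8, 2), -1)), -1)), 9) = Add(Mul(-174, Pow(Mul(5, Pow(64, -1)), -1)), 9) = Add(Mul(-174, Pow(Mul(5, Rational(1, 64)), -1)), 9) = Add(Mul(-174, Pow(Rational(5, 64), -1)), 9) = Add(Mul(-174, Rational(64, 5)), 9) = Add(Rational(-11136, 5), 9) = Rational(-11091, 5)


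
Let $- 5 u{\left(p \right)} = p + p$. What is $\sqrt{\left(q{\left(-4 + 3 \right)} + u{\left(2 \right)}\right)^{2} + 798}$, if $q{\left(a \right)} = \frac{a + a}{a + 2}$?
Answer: $\frac{\sqrt{20146}}{5} \approx 28.387$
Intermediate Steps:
$u{\left(p \right)} = - \frac{2 p}{5}$ ($u{\left(p \right)} = - \frac{p + p}{5} = - \frac{2 p}{5}$)
$q{\left(a \right)} = \frac{2 a}{2 + a}$
$\sqrt{\left(q{\left(-4 + 3 \right)} + u{\left(2 \right)}\right)^{2} + 798} = \sqrt{\left(\frac{2 \left(-4 + 3\right)}{2 + \left(-4 + 3\right)} - \frac{4}{5}\right)^{2} + 798} = \sqrt{\left(2 \left(-1\right) \frac{1}{2 - 1} - \frac{4}{5}\right)^{2} + 798} = \sqrt{\left(2 \left(-1\right) 1^{-1} - \frac{4}{5}\right)^{2} + 798} = \sqrt{\left(2 \left(-1\right) 1 - \frac{4}{5}\right)^{2} + 798} = \sqrt{\left(-2 - \frac{4}{5}\right)^{2} + 798} = \sqrt{\left(- \frac{14}{5}\right)^{2} + 798} = \sqrt{\frac{196}{25} + 798} = \sqrt{\frac{20146}{25}} = \frac{\sqrt{20146}}{5}$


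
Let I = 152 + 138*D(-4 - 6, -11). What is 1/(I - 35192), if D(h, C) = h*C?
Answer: -1/19860 ≈ -5.0352e-5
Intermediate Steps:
D(h, C) = C*h
I = 15332 (I = 152 + 138*(-11*(-4 - 6)) = 152 + 138*(-11*(-10)) = 152 + 138*110 = 152 + 15180 = 15332)
1/(I - 35192) = 1/(15332 - 35192) = 1/(-19860) = -1/19860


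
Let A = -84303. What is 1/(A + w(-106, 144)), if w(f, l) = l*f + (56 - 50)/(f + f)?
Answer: -106/10554105 ≈ -1.0043e-5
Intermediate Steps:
w(f, l) = 3/f + f*l (w(f, l) = f*l + 6/((2*f)) = f*l + 6*(1/(2*f)) = f*l + 3/f = 3/f + f*l)
1/(A + w(-106, 144)) = 1/(-84303 + (3/(-106) - 106*144)) = 1/(-84303 + (3*(-1/106) - 15264)) = 1/(-84303 + (-3/106 - 15264)) = 1/(-84303 - 1617987/106) = 1/(-10554105/106) = -106/10554105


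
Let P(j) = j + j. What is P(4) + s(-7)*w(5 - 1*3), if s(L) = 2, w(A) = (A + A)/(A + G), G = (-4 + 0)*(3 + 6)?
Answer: 132/17 ≈ 7.7647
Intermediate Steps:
P(j) = 2*j
G = -36 (G = -4*9 = -36)
w(A) = 2*A/(-36 + A) (w(A) = (A + A)/(A - 36) = (2*A)/(-36 + A) = 2*A/(-36 + A))
P(4) + s(-7)*w(5 - 1*3) = 2*4 + 2*(2*(5 - 1*3)/(-36 + (5 - 1*3))) = 8 + 2*(2*(5 - 3)/(-36 + (5 - 3))) = 8 + 2*(2*2/(-36 + 2)) = 8 + 2*(2*2/(-34)) = 8 + 2*(2*2*(-1/34)) = 8 + 2*(-2/17) = 8 - 4/17 = 132/17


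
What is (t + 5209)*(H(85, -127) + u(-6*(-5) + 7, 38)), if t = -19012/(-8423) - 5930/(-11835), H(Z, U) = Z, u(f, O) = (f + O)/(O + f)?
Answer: 8936094832786/19937241 ≈ 4.4821e+5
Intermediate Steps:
u(f, O) = 1 (u(f, O) = (O + f)/(O + f) = 1)
t = 54991082/19937241 (t = -19012*(-1/8423) - 5930*(-1/11835) = 19012/8423 + 1186/2367 = 54991082/19937241 ≈ 2.7582)
(t + 5209)*(H(85, -127) + u(-6*(-5) + 7, 38)) = (54991082/19937241 + 5209)*(85 + 1) = (103908079451/19937241)*86 = 8936094832786/19937241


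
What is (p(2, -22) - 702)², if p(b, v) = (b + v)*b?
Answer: 550564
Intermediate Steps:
p(b, v) = b*(b + v)
(p(2, -22) - 702)² = (2*(2 - 22) - 702)² = (2*(-20) - 702)² = (-40 - 702)² = (-742)² = 550564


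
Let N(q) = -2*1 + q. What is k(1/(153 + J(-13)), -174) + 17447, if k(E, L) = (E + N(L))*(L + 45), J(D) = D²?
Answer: 12928493/322 ≈ 40151.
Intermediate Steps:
N(q) = -2 + q
k(E, L) = (45 + L)*(-2 + E + L) (k(E, L) = (E + (-2 + L))*(L + 45) = (-2 + E + L)*(45 + L) = (45 + L)*(-2 + E + L))
k(1/(153 + J(-13)), -174) + 17447 = (-90 + (-174)² + 43*(-174) + 45/(153 + (-13)²) - 174/(153 + (-13)²)) + 17447 = (-90 + 30276 - 7482 + 45/(153 + 169) - 174/(153 + 169)) + 17447 = (-90 + 30276 - 7482 + 45/322 - 174/322) + 17447 = (-90 + 30276 - 7482 + 45*(1/322) + (1/322)*(-174)) + 17447 = (-90 + 30276 - 7482 + 45/322 - 87/161) + 17447 = 7310559/322 + 17447 = 12928493/322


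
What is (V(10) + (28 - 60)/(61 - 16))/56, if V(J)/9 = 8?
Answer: 401/315 ≈ 1.2730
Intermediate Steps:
V(J) = 72 (V(J) = 9*8 = 72)
(V(10) + (28 - 60)/(61 - 16))/56 = (72 + (28 - 60)/(61 - 16))/56 = (72 - 32/45)*(1/56) = (3208/45)*(1/56) = 401/315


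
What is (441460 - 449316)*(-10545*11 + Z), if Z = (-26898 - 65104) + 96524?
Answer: 875731888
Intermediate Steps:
Z = 4522 (Z = -92002 + 96524 = 4522)
(441460 - 449316)*(-10545*11 + Z) = (441460 - 449316)*(-10545*11 + 4522) = -7856*(-115995 + 4522) = -7856*(-111473) = 875731888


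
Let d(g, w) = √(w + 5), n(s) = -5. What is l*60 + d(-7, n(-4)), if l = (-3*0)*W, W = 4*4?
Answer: 0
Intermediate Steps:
W = 16
d(g, w) = √(5 + w)
l = 0 (l = -3*0*16 = 0*16 = 0)
l*60 + d(-7, n(-4)) = 0*60 + √(5 - 5) = 0 + √0 = 0 + 0 = 0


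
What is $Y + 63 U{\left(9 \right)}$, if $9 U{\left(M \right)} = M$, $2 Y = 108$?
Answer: $117$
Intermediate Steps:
$Y = 54$ ($Y = \frac{1}{2} \cdot 108 = 54$)
$U{\left(M \right)} = \frac{M}{9}$
$Y + 63 U{\left(9 \right)} = 54 + 63 \cdot \frac{1}{9} \cdot 9 = 54 + 63 \cdot 1 = 54 + 63 = 117$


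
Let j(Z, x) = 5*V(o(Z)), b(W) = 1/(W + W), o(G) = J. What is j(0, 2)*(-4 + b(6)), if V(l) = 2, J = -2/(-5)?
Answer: -235/6 ≈ -39.167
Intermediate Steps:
J = ⅖ (J = -2*(-⅕) = ⅖ ≈ 0.40000)
o(G) = ⅖
b(W) = 1/(2*W)
j(Z, x) = 10 (j(Z, x) = 5*2 = 10)
j(0, 2)*(-4 + b(6)) = 10*(-4 + (½)/6) = 10*(-4 + (½)*(⅙)) = 10*(-4 + 1/12) = 10*(-47/12) = -235/6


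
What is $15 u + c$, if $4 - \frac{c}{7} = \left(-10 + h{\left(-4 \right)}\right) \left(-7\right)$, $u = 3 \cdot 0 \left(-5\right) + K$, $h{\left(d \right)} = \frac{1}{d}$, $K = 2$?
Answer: $- \frac{1777}{4} \approx -444.25$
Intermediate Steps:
$u = 2$ ($u = 3 \cdot 0 \left(-5\right) + 2 = 3 \cdot 0 + 2 = 0 + 2 = 2$)
$c = - \frac{1897}{4}$ ($c = 28 - 7 \left(-10 + \frac{1}{-4}\right) \left(-7\right) = 28 - 7 \left(-10 - \frac{1}{4}\right) \left(-7\right) = 28 - 7 \left(\left(- \frac{41}{4}\right) \left(-7\right)\right) = 28 - \frac{2009}{4} = - \frac{1897}{4} \approx -474.25$)
$15 u + c = 15 \cdot 2 - \frac{1897}{4} = 30 - \frac{1897}{4} = - \frac{1777}{4}$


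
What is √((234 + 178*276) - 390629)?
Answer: I*√341267 ≈ 584.18*I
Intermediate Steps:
√((234 + 178*276) - 390629) = √((234 + 49128) - 390629) = √(49362 - 390629) = √(-341267) = I*√341267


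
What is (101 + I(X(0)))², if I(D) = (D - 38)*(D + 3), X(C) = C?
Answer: 169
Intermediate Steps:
I(D) = (-38 + D)*(3 + D)
(101 + I(X(0)))² = (101 + (-114 + 0² - 35*0))² = (101 + (-114 + 0 + 0))² = (101 - 114)² = (-13)² = 169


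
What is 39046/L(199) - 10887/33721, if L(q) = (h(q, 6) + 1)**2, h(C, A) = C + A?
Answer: 427334717/715492178 ≈ 0.59726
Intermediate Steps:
h(C, A) = A + C
L(q) = (7 + q)**2 (L(q) = ((6 + q) + 1)**2 = (7 + q)**2)
39046/L(199) - 10887/33721 = 39046/((7 + 199)**2) - 10887/33721 = 39046/(206**2) - 10887*1/33721 = 39046/42436 - 10887/33721 = 39046*(1/42436) - 10887/33721 = 19523/21218 - 10887/33721 = 427334717/715492178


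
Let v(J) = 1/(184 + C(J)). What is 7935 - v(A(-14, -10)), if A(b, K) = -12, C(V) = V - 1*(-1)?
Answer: 1372754/173 ≈ 7935.0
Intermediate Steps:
C(V) = 1 + V (C(V) = V + 1 = 1 + V)
v(J) = 1/(185 + J) (v(J) = 1/(184 + (1 + J)) = 1/(185 + J))
7935 - v(A(-14, -10)) = 7935 - 1/(185 - 12) = 7935 - 1/173 = 1372754/173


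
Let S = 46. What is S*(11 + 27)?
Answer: 1748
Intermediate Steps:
S*(11 + 27) = 46*(11 + 27) = 46*38 = 1748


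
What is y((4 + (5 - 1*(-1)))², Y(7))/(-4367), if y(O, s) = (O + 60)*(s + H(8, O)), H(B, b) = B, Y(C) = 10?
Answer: -2880/4367 ≈ -0.65949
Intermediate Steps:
y(O, s) = (8 + s)*(60 + O) (y(O, s) = (O + 60)*(s + 8) = (60 + O)*(8 + s) = (8 + s)*(60 + O))
y((4 + (5 - 1*(-1)))², Y(7))/(-4367) = (480 + 8*(4 + (5 - 1*(-1)))² + 60*10 + (4 + (5 - 1*(-1)))²*10)/(-4367) = (480 + 8*(4 + (5 + 1))² + 600 + (4 + (5 + 1))²*10)*(-1/4367) = (480 + 8*(4 + 6)² + 600 + (4 + 6)²*10)*(-1/4367) = (480 + 8*10² + 600 + 10²*10)*(-1/4367) = (480 + 8*100 + 600 + 100*10)*(-1/4367) = (480 + 800 + 600 + 1000)*(-1/4367) = 2880*(-1/4367) = -2880/4367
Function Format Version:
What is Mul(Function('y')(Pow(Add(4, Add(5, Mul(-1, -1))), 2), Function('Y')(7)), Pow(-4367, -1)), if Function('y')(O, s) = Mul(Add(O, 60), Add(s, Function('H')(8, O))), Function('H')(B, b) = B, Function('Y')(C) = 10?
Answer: Rational(-2880, 4367) ≈ -0.65949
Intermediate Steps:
Function('y')(O, s) = Mul(Add(8, s), Add(60, O)) (Function('y')(O, s) = Mul(Add(O, 60), Add(s, 8)) = Mul(Add(60, O), Add(8, s)) = Mul(Add(8, s), Add(60, O)))
Mul(Function('y')(Pow(Add(4, Add(5, Mul(-1, -1))), 2), Function('Y')(7)), Pow(-4367, -1)) = Mul(Add(480, Mul(8, Pow(Add(4, Add(5, Mul(-1, -1))), 2)), Mul(60, 10), Mul(Pow(Add(4, Add(5, Mul(-1, -1))), 2), 10)), Pow(-4367, -1)) = Mul(Add(480, Mul(8, Pow(Add(4, Add(5, 1)), 2)), 600, Mul(Pow(Add(4, Add(5, 1)), 2), 10)), Rational(-1, 4367)) = Mul(Add(480, Mul(8, Pow(Add(4, 6), 2)), 600, Mul(Pow(Add(4, 6), 2), 10)), Rational(-1, 4367)) = Mul(Add(480, Mul(8, Pow(10, 2)), 600, Mul(Pow(10, 2), 10)), Rational(-1, 4367)) = Mul(Add(480, Mul(8, 100), 600, Mul(100, 10)), Rational(-1, 4367)) = Mul(Add(480, 800, 600, 1000), Rational(-1, 4367)) = Mul(2880, Rational(-1, 4367)) = Rational(-2880, 4367)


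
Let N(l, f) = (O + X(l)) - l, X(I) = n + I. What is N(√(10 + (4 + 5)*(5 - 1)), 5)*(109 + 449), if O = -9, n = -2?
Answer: -6138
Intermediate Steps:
X(I) = -2 + I
N(l, f) = -11 (N(l, f) = (-9 + (-2 + l)) - l = (-11 + l) - l = -11)
N(√(10 + (4 + 5)*(5 - 1)), 5)*(109 + 449) = -11*(109 + 449) = -11*558 = -6138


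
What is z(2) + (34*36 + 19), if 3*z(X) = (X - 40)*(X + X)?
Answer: 3577/3 ≈ 1192.3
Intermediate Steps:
z(X) = 2*X*(-40 + X)/3 (z(X) = ((X - 40)*(X + X))/3 = ((-40 + X)*(2*X))/3 = (2*X*(-40 + X))/3 = 2*X*(-40 + X)/3)
z(2) + (34*36 + 19) = (2/3)*2*(-40 + 2) + (34*36 + 19) = (2/3)*2*(-38) + (1224 + 19) = -152/3 + 1243 = 3577/3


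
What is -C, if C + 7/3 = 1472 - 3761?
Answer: 6874/3 ≈ 2291.3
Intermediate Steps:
C = -6874/3 (C = -7/3 + (1472 - 3761) = -7/3 - 2289 = -6874/3 ≈ -2291.3)
-C = -1*(-6874/3) = 6874/3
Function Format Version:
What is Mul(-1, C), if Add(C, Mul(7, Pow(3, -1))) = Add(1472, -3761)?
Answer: Rational(6874, 3) ≈ 2291.3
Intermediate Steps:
C = Rational(-6874, 3) (C = Add(Rational(-7, 3), Add(1472, -3761)) = Add(Rational(-7, 3), -2289) = Rational(-6874, 3) ≈ -2291.3)
Mul(-1, C) = Mul(-1, Rational(-6874, 3)) = Rational(6874, 3)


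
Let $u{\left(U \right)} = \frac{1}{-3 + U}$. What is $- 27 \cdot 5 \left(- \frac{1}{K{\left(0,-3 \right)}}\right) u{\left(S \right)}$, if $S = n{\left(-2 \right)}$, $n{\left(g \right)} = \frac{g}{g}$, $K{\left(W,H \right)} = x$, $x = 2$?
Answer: $- \frac{135}{4} \approx -33.75$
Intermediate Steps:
$K{\left(W,H \right)} = 2$
$n{\left(g \right)} = 1$
$S = 1$
$- 27 \cdot 5 \left(- \frac{1}{K{\left(0,-3 \right)}}\right) u{\left(S \right)} = - 27 \frac{5 \left(- \frac{1}{2}\right)}{-3 + 1} = - 27 \frac{5 \left(\left(-1\right) \frac{1}{2}\right)}{-2} = - 27 \cdot 5 \left(- \frac{1}{2}\right) \left(- \frac{1}{2}\right) = - 27 \left(\left(- \frac{5}{2}\right) \left(- \frac{1}{2}\right)\right) = \left(-27\right) \frac{5}{4} = - \frac{135}{4}$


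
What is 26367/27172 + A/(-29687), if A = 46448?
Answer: -479327927/806655164 ≈ -0.59422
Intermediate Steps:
26367/27172 + A/(-29687) = 26367/27172 + 46448/(-29687) = 26367*(1/27172) + 46448*(-1/29687) = 26367/27172 - 46448/29687 = -479327927/806655164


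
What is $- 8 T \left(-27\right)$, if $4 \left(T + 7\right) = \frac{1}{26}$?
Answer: $- \frac{19629}{13} \approx -1509.9$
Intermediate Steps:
$T = - \frac{727}{104}$ ($T = -7 + \frac{1}{4 \cdot 26} = -7 + \frac{1}{4} \cdot \frac{1}{26} = -7 + \frac{1}{104} = - \frac{727}{104} \approx -6.9904$)
$- 8 T \left(-27\right) = \left(-8\right) \left(- \frac{727}{104}\right) \left(-27\right) = \frac{727}{13} \left(-27\right) = - \frac{19629}{13}$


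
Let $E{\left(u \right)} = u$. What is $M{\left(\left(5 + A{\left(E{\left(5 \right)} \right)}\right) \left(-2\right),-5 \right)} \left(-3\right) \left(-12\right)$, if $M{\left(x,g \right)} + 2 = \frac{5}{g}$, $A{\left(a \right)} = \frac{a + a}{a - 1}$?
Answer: $-108$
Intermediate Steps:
$A{\left(a \right)} = \frac{2 a}{-1 + a}$
$M{\left(x,g \right)} = -2 + \frac{5}{g}$
$M{\left(\left(5 + A{\left(E{\left(5 \right)} \right)}\right) \left(-2\right),-5 \right)} \left(-3\right) \left(-12\right) = \left(-2 + \frac{5}{-5}\right) \left(-3\right) \left(-12\right) = \left(-2 + 5 \left(- \frac{1}{5}\right)\right) \left(-3\right) \left(-12\right) = \left(-2 - 1\right) \left(-3\right) \left(-12\right) = \left(-3\right) \left(-3\right) \left(-12\right) = 9 \left(-12\right) = -108$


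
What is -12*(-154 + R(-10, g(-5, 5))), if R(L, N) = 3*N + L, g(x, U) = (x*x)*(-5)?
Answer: 6468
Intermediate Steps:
g(x, U) = -5*x**2 (g(x, U) = x**2*(-5) = -5*x**2)
R(L, N) = L + 3*N
-12*(-154 + R(-10, g(-5, 5))) = -12*(-154 + (-10 + 3*(-5*(-5)**2))) = -12*(-154 + (-10 + 3*(-5*25))) = -12*(-154 + (-10 + 3*(-125))) = -12*(-154 + (-10 - 375)) = -12*(-154 - 385) = -12*(-539) = 6468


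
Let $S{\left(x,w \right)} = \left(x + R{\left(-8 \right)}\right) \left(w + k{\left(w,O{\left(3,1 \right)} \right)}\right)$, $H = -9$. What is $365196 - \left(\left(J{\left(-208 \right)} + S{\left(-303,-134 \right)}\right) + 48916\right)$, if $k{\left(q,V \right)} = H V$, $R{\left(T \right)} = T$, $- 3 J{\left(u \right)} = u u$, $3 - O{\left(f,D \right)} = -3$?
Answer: $\frac{816700}{3} \approx 2.7223 \cdot 10^{5}$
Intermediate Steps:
$O{\left(f,D \right)} = 6$ ($O{\left(f,D \right)} = 3 - -3 = 3 + 3 = 6$)
$J{\left(u \right)} = - \frac{u^{2}}{3}$ ($J{\left(u \right)} = - \frac{u u}{3} = - \frac{u^{2}}{3}$)
$k{\left(q,V \right)} = - 9 V$
$S{\left(x,w \right)} = \left(-54 + w\right) \left(-8 + x\right)$ ($S{\left(x,w \right)} = \left(x - 8\right) \left(w - 54\right) = \left(-8 + x\right) \left(w - 54\right) = \left(-8 + x\right) \left(-54 + w\right) = \left(-54 + w\right) \left(-8 + x\right)$)
$365196 - \left(\left(J{\left(-208 \right)} + S{\left(-303,-134 \right)}\right) + 48916\right) = 365196 - \left(\left(- \frac{\left(-208\right)^{2}}{3} - -58468\right) + 48916\right) = 365196 - \left(\left(\left(- \frac{1}{3}\right) 43264 + \left(432 + 16362 + 1072 + 40602\right)\right) + 48916\right) = 365196 - \left(\left(- \frac{43264}{3} + 58468\right) + 48916\right) = 365196 - \left(\frac{132140}{3} + 48916\right) = 365196 - \frac{278888}{3} = \frac{816700}{3}$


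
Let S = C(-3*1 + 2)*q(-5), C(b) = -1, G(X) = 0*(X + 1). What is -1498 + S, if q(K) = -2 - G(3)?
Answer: -1496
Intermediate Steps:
G(X) = 0 (G(X) = 0*(1 + X) = 0)
q(K) = -2 (q(K) = -2 - 1*0 = -2 + 0 = -2)
S = 2 (S = -1*(-2) = 2)
-1498 + S = -1498 + 2 = -1496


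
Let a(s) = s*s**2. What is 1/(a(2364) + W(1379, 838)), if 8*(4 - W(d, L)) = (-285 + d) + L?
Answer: 2/26422408613 ≈ 7.5693e-11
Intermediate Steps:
a(s) = s**3
W(d, L) = 317/8 - L/8 - d/8 (W(d, L) = 4 - ((-285 + d) + L)/8 = 4 - (-285 + L + d)/8 = 4 + (285/8 - L/8 - d/8) = 317/8 - L/8 - d/8)
1/(a(2364) + W(1379, 838)) = 1/(2364**3 + (317/8 - 1/8*838 - 1/8*1379)) = 1/(13211204544 + (317/8 - 419/4 - 1379/8)) = 1/(13211204544 - 475/2) = 1/(26422408613/2) = 2/26422408613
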